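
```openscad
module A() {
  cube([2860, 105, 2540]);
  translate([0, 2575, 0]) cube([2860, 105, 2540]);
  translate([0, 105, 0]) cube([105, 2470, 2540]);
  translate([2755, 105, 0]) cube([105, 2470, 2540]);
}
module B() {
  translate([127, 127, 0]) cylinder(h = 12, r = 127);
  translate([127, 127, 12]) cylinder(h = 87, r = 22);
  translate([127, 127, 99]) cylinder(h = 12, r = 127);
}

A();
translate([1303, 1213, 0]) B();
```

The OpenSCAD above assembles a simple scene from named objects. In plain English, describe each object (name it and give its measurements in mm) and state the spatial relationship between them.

A is a box-shaped house frame (walls only): outside footprint 2860×2680 mm, wall height 2540 mm, wall thickness 105 mm. The two y-facing walls run the full x-width; the two x-facing walls fit between the inner faces of the y-facing walls.

B is a spool: two coaxial disc flanges of radius 127 mm and thickness 12 mm, joined by a core cylinder of radius 22 mm and height 87 mm. The lower flange rests on z = 0 and the three cylinders share a vertical axis.

The spool sits inside the house frame, centred.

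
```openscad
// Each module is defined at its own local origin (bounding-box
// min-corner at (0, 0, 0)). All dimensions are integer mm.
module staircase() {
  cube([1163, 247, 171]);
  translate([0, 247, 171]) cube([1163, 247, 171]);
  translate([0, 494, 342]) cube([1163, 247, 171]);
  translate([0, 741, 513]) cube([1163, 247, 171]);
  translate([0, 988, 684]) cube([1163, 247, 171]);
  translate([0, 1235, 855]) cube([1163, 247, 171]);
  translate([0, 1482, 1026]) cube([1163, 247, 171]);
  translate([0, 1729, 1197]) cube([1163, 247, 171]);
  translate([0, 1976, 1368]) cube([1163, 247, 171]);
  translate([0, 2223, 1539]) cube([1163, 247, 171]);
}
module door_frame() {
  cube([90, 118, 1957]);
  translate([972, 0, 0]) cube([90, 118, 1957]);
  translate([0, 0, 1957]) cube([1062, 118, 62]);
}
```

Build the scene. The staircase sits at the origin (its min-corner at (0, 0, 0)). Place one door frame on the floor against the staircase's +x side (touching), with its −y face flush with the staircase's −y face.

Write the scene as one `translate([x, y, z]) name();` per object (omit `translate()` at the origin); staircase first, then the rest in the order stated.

staircase();
translate([1163, 0, 0]) door_frame();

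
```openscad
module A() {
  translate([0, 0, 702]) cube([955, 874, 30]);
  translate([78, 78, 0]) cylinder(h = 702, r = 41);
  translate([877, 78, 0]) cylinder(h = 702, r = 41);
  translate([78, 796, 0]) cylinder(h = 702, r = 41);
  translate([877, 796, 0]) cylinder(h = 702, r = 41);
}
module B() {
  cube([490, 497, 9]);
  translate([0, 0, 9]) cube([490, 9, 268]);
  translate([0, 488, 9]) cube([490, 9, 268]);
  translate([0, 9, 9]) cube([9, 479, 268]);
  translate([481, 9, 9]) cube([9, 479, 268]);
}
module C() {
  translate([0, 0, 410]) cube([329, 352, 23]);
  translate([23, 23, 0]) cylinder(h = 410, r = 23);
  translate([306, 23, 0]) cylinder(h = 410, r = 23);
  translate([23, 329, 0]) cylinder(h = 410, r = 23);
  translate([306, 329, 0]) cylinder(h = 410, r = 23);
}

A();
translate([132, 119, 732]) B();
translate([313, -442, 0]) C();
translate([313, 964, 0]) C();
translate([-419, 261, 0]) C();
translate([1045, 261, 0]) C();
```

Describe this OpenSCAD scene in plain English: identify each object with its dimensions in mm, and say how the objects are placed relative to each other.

A is a table: top 955 mm (x) × 874 mm (y), 30 mm thick, upper face at z = 732 mm, on four round legs of 82 mm diameter, each leg's bounding box inset 37 mm from the nearest pair of top edges, running from z = 0 to the bottom of the top.

B is an open-topped rectangular box: outside dimensions 490×497×277 mm, with a uniform wall and base thickness of 9 mm. The base is a full 490×497 slab on the floor; four walls sit on top of the base. The front and back walls (the −y and +y sides) span the full width; the two side walls fit between them.

C is a four-legged stool. The seat is 329×352 mm, 23 mm thick, top at z = 433 mm. It stands on four round legs, each 46 mm in diameter, from z = 0 to the seat underside, each leg's axis is inset half a diameter from the nearest pair of seat edges (so the leg's bounding box is flush with the corner).

The open box is on top of the table. Four stools sit around the table at the −y, +y, −x, +x sides.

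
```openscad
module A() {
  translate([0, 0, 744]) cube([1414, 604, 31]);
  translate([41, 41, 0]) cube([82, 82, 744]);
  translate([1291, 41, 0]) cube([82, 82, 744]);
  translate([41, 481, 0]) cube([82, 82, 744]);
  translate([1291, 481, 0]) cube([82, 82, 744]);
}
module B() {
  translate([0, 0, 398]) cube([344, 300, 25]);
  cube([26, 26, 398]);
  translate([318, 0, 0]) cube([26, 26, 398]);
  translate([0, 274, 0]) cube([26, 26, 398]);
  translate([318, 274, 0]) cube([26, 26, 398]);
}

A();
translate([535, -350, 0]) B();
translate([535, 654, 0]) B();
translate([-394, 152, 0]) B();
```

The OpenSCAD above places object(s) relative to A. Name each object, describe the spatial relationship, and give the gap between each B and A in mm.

A is a table. B is a stool. Three stools sit around the table at the −y, +y, −x sides. The gap between each stool and the table is 50 mm.

Each stool's nearest face is 50 mm from the table's bounding box.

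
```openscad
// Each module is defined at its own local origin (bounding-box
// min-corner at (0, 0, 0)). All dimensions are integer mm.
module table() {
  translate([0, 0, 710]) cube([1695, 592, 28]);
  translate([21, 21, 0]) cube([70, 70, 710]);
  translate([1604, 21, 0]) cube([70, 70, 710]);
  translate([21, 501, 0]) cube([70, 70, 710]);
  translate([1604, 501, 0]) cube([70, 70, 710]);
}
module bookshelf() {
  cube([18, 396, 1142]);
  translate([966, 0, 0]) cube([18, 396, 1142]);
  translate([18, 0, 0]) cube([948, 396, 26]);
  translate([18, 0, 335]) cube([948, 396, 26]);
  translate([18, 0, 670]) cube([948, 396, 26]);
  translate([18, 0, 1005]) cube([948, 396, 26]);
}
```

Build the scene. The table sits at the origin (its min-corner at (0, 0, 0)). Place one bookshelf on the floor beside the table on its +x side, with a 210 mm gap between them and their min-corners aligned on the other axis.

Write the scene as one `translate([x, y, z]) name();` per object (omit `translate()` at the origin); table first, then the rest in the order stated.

table();
translate([1905, 0, 0]) bookshelf();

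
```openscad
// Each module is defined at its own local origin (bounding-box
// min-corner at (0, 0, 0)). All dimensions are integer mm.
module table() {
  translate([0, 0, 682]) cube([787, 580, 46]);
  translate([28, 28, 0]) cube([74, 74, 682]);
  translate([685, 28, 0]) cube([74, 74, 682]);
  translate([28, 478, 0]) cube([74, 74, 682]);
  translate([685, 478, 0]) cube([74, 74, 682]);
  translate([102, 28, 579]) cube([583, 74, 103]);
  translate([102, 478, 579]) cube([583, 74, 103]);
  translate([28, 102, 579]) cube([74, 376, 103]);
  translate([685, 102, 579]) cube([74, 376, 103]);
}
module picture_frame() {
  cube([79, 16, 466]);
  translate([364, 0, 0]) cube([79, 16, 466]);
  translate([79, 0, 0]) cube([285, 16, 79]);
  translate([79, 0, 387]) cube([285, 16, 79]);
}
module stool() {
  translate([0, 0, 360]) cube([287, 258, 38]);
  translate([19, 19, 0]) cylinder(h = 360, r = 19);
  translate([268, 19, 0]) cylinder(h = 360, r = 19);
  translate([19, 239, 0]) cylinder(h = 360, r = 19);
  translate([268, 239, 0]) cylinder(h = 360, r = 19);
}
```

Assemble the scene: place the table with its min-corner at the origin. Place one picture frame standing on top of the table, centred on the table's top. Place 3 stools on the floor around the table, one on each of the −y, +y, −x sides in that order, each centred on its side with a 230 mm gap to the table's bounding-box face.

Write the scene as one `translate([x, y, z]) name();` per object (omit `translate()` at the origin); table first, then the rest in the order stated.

table();
translate([172, 282, 728]) picture_frame();
translate([250, -488, 0]) stool();
translate([250, 810, 0]) stool();
translate([-517, 161, 0]) stool();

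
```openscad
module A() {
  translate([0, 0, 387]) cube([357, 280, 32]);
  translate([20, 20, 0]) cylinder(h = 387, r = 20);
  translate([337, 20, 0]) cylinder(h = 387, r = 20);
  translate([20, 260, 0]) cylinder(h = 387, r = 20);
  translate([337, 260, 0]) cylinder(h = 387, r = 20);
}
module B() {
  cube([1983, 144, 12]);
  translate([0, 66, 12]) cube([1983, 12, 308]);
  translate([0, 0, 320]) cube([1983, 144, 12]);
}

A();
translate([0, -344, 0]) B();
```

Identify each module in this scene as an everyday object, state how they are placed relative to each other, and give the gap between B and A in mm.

A is a stool. B is an I-beam. The I-beam is on the floor beside the stool on its −y side. The gap between the I-beam and the stool is 200 mm.

The I-beam's nearest face is 200 mm from the stool's −y face.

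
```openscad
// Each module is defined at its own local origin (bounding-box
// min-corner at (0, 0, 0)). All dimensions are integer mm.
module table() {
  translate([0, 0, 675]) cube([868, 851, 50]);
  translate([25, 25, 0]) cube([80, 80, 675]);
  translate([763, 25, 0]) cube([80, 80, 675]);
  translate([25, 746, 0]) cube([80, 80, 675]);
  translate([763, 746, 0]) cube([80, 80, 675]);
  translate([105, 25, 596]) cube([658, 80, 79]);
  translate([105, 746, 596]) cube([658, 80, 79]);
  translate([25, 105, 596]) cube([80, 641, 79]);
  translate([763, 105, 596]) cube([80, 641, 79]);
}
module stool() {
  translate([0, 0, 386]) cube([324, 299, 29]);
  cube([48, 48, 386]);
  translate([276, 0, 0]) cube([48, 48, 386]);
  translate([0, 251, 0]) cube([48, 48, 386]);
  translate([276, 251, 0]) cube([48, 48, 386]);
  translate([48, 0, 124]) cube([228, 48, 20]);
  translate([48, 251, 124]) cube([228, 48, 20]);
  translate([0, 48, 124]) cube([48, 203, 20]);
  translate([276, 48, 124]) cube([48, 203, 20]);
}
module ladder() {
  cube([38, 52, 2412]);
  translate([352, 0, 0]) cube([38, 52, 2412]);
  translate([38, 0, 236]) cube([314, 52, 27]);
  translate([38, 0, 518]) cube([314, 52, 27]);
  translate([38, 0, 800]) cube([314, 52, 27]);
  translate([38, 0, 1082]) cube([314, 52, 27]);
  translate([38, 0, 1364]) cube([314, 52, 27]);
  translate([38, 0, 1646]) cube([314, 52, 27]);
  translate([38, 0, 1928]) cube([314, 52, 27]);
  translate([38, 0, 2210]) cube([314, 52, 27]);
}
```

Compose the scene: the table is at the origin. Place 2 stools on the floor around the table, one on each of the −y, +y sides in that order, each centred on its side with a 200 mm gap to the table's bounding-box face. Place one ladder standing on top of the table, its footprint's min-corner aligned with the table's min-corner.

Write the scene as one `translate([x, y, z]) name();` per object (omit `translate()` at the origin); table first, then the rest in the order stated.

table();
translate([272, -499, 0]) stool();
translate([272, 1051, 0]) stool();
translate([0, 0, 725]) ladder();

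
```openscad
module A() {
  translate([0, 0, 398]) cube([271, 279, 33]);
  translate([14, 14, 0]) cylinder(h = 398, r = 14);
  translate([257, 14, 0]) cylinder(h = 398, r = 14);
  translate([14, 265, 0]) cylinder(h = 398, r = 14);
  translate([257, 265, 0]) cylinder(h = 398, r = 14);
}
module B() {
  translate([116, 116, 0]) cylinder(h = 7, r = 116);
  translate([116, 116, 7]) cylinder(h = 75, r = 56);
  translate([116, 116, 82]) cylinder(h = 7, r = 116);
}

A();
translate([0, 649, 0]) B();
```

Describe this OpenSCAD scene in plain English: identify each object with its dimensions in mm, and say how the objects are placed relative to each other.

A is a simple wooden stool: a rectangular seat 271 mm (x) by 279 mm (y), 33 mm thick, top face at z = 431 mm, on four round legs, each 28 mm in diameter. The legs rest on z = 0, each leg's axis is inset half a diameter from the nearest pair of seat edges (so the leg's bounding box is flush with the corner).

B is a spool: two coaxial disc flanges of radius 116 mm and thickness 7 mm, joined by a core cylinder of radius 56 mm and height 75 mm. The lower flange rests on z = 0 and the three cylinders share a vertical axis.

The spool is on the floor beside the stool on its +y side.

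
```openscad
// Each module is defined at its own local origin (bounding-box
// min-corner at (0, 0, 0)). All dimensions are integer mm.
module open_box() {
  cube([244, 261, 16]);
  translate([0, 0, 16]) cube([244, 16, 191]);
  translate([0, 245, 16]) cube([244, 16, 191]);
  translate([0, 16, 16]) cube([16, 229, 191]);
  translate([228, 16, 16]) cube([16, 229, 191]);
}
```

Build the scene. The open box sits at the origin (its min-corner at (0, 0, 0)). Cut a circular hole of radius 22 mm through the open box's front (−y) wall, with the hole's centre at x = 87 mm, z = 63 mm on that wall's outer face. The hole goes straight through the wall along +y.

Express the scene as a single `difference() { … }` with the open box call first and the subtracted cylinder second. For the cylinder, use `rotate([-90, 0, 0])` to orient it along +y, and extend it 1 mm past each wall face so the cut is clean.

difference() {
  open_box();
  translate([87, -1, 63]) rotate([-90, 0, 0]) cylinder(h = 18, r = 22);
}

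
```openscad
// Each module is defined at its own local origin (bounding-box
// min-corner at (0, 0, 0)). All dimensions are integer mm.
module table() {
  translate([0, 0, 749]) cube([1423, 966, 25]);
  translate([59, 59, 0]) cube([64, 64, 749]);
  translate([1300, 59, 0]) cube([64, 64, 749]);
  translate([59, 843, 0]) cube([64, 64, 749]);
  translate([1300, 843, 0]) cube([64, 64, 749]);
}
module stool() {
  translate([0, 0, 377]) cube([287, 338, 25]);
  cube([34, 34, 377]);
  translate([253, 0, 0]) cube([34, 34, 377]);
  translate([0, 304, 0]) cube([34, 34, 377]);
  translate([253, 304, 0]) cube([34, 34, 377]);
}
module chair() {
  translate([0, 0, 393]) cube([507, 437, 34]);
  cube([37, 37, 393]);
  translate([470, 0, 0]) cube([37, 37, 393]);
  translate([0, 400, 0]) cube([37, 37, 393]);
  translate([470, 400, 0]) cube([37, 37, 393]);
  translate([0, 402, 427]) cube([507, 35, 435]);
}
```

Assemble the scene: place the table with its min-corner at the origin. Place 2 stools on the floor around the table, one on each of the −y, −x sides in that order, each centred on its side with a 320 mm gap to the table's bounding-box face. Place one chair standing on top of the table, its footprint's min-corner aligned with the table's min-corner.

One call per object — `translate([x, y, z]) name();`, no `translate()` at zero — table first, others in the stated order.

table();
translate([568, -658, 0]) stool();
translate([-607, 314, 0]) stool();
translate([0, 0, 774]) chair();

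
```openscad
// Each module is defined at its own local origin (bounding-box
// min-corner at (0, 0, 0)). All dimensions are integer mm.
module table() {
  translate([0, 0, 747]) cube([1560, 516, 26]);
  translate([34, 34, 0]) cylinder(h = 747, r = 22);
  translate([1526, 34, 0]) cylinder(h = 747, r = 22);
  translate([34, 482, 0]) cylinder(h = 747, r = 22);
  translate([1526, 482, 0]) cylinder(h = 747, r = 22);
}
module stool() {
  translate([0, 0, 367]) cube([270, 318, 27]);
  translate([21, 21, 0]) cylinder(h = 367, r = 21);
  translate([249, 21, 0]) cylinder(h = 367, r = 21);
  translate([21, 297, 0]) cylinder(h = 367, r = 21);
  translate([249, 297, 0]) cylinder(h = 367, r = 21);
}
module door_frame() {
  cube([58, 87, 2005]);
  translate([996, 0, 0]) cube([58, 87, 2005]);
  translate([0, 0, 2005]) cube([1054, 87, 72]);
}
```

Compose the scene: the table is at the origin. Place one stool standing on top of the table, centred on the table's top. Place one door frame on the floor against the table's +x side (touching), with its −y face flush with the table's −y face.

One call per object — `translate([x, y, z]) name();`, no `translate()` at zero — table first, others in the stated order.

table();
translate([645, 99, 773]) stool();
translate([1560, 0, 0]) door_frame();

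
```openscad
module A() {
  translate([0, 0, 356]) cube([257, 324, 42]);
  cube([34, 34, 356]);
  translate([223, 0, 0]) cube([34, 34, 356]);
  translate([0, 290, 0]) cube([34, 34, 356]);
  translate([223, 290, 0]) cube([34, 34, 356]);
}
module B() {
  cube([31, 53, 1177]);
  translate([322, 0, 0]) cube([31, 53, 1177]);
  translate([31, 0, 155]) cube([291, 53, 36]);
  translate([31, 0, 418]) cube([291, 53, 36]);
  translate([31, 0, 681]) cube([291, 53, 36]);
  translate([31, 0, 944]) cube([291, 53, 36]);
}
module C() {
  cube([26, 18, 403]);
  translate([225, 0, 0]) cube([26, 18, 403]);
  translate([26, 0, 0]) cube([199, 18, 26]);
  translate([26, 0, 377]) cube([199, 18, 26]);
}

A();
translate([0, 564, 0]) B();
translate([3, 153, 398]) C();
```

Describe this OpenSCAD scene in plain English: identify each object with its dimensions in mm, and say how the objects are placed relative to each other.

A is a four-legged stool. The seat is a 257×324×42 mm slab whose top surface is at z = 398 mm; four square legs, each 34×34 mm in cross-section, run from the floor (z = 0) to the underside of the seat, each flush with a corner of the seat.

B is a wooden ladder with two side rails of 31×53 mm section and 1177 mm height, set 353 mm apart overall. Between them run 4 rectangular rungs (53 mm deep, 36 mm thick), front faces flush with the rails' −y face. The bottom of the first rung is 155 mm above the floor and each subsequent rung is 263 mm higher than the one below.

C is a picture frame with a 199×351 mm rectangular opening (x by z) and a uniform 26 mm border on every side. Frame depth is 18 mm along y. It is built from two vertical stiles running the full outside height and two horizontal rails spanning the gap between the stiles.

The ladder is on the floor beside the stool on its +y side. The picture frame is on top of the stool, centred.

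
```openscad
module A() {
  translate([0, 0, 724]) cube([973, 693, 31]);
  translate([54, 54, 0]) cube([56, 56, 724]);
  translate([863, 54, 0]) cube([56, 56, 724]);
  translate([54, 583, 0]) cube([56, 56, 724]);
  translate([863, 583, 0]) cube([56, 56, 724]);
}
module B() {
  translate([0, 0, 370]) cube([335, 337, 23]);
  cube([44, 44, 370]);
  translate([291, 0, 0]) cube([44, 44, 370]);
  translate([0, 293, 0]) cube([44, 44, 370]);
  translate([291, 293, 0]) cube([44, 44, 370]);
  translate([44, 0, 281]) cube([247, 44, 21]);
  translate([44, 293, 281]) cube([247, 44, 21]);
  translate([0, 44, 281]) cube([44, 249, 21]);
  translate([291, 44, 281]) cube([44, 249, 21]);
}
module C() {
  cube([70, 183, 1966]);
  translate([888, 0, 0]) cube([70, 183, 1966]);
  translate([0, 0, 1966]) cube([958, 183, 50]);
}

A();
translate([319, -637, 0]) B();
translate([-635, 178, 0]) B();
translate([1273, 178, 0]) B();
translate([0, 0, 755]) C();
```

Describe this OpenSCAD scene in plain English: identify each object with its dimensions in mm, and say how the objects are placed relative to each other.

A is a table with a 973×693 mm rectangular top, 31 mm thick, top surface at z = 755 mm, supported by four 56×56 mm square legs, each inset 54 mm from the nearest pair of top edges, running from the floor.

B is a four-legged stool. The seat is 335×337 mm, 23 mm thick, top at z = 393 mm. It stands on four square legs, each 44×44 mm in cross-section, from z = 0 to the seat underside, each flush with a corner of the seat. Four stretchers, 44 mm wide and 21 mm tall, connect adjacent legs with their undersides at z = 281 mm, each running between the inner faces of the legs it joins and aligned with the legs' outer faces on the other axis.

C is a door frame. The clear opening is 818 mm wide and 1966 mm high. Two 70 mm wide jambs, 183 mm deep, stand either side of the opening from the floor to the top of the opening. A 50 mm thick head sits across the top of both jambs, spanning the full outside width of the frame.

Three stools sit around the table at the −y, −x, +x sides. The door frame is on top of the table.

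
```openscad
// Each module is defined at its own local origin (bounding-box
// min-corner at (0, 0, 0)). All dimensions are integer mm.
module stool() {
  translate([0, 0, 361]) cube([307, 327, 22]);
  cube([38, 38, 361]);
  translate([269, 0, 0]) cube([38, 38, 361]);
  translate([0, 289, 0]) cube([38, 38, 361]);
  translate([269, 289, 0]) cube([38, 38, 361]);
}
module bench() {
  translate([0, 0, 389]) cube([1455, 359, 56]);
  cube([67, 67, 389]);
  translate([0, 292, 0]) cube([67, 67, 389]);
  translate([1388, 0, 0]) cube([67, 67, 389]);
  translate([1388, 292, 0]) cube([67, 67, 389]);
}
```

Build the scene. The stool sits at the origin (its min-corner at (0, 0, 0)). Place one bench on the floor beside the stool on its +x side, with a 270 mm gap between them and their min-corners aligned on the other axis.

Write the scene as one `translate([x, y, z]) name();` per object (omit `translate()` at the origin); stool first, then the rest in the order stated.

stool();
translate([577, 0, 0]) bench();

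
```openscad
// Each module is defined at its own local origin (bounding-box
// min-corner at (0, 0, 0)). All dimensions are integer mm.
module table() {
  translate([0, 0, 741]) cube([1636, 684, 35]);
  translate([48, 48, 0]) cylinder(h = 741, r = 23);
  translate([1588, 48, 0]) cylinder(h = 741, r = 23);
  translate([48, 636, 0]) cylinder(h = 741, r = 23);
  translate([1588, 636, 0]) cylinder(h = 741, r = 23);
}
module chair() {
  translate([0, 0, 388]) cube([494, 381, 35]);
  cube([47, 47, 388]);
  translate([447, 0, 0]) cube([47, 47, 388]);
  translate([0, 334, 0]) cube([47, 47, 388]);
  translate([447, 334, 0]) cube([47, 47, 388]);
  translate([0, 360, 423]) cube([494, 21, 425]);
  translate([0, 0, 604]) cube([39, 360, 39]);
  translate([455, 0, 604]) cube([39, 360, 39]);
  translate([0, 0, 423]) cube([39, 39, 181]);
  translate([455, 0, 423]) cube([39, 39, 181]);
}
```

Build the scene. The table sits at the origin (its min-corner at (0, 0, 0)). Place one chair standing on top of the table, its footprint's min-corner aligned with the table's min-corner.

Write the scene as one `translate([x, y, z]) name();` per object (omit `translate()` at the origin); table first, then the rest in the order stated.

table();
translate([0, 0, 776]) chair();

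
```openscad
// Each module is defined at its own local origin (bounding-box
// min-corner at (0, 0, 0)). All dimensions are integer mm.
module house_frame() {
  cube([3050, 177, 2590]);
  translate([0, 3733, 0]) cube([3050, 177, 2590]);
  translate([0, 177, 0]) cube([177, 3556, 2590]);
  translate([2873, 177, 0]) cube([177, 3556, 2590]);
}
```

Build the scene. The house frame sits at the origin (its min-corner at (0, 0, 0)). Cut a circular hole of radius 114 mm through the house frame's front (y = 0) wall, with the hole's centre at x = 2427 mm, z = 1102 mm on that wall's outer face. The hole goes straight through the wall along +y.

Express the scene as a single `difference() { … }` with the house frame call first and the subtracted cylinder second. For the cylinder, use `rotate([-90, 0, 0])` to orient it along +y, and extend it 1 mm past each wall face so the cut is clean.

difference() {
  house_frame();
  translate([2427, -1, 1102]) rotate([-90, 0, 0]) cylinder(h = 179, r = 114);
}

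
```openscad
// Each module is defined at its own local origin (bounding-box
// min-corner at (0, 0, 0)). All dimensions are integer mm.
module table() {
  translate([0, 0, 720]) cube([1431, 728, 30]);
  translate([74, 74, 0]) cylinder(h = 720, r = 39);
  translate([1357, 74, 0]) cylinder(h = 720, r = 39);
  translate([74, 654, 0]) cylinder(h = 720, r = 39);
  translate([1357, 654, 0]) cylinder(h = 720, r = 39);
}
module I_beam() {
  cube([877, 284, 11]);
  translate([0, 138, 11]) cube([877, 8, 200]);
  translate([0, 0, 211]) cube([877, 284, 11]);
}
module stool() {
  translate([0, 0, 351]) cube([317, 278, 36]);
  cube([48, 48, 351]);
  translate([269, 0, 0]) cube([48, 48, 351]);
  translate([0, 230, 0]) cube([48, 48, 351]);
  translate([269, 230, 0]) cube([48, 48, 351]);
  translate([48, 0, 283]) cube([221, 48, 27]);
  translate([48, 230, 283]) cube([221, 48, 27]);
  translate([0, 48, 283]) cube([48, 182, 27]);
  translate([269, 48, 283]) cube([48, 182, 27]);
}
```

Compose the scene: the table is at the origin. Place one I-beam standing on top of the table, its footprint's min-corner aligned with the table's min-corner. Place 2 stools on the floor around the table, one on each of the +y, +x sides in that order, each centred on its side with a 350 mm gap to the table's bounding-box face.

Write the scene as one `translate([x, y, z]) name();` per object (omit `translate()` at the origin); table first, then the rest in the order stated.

table();
translate([0, 0, 750]) I_beam();
translate([557, 1078, 0]) stool();
translate([1781, 225, 0]) stool();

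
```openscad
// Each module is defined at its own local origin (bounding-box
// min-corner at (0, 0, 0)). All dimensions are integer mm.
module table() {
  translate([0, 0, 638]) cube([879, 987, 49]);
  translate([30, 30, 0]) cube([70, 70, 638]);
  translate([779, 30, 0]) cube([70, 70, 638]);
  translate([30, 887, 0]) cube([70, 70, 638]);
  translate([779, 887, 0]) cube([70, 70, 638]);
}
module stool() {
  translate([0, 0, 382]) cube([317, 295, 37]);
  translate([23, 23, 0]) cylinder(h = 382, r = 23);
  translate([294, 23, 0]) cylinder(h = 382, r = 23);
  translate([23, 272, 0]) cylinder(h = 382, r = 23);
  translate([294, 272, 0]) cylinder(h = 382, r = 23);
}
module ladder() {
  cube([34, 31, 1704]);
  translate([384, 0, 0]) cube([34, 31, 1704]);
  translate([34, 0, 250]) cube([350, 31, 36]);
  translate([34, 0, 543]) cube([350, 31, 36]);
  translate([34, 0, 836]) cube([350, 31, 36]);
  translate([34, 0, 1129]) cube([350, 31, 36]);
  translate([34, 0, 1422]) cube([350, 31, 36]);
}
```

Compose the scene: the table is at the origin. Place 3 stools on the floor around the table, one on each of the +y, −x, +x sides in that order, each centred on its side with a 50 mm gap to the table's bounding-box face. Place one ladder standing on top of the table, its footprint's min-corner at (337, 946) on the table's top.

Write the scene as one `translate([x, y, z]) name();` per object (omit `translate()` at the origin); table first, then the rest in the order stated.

table();
translate([281, 1037, 0]) stool();
translate([-367, 346, 0]) stool();
translate([929, 346, 0]) stool();
translate([337, 946, 687]) ladder();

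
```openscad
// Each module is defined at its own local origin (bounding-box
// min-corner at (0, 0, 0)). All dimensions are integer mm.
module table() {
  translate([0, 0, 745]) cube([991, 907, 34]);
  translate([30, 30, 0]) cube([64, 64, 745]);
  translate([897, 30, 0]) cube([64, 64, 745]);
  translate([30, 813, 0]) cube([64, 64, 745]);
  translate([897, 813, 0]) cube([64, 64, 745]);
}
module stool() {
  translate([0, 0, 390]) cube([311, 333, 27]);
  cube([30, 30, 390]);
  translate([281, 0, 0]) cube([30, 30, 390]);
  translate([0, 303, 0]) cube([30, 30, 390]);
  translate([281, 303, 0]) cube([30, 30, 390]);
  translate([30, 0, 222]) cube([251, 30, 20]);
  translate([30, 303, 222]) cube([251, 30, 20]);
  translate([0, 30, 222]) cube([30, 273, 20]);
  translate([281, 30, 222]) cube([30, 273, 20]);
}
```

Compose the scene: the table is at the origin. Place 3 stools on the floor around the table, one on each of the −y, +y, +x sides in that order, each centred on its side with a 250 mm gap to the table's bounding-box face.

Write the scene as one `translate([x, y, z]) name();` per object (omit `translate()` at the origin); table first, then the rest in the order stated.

table();
translate([340, -583, 0]) stool();
translate([340, 1157, 0]) stool();
translate([1241, 287, 0]) stool();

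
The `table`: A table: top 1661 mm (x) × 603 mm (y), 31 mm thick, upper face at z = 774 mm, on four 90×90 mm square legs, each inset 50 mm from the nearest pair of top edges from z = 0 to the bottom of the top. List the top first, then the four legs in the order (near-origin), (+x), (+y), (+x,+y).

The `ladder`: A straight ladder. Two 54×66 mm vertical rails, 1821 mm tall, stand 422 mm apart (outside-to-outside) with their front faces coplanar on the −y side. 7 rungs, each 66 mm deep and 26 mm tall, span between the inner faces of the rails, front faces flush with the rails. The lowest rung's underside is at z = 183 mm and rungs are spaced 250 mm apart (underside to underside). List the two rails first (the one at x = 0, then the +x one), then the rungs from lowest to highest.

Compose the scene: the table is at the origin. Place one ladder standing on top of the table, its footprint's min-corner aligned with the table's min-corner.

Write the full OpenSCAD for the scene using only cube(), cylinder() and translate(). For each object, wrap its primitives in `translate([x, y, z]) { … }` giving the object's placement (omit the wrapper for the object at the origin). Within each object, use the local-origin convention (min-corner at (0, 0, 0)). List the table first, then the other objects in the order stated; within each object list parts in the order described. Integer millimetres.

translate([0, 0, 743]) cube([1661, 603, 31]);
translate([50, 50, 0]) cube([90, 90, 743]);
translate([1521, 50, 0]) cube([90, 90, 743]);
translate([50, 463, 0]) cube([90, 90, 743]);
translate([1521, 463, 0]) cube([90, 90, 743]);
translate([0, 0, 774]) {
  cube([54, 66, 1821]);
  translate([368, 0, 0]) cube([54, 66, 1821]);
  translate([54, 0, 183]) cube([314, 66, 26]);
  translate([54, 0, 433]) cube([314, 66, 26]);
  translate([54, 0, 683]) cube([314, 66, 26]);
  translate([54, 0, 933]) cube([314, 66, 26]);
  translate([54, 0, 1183]) cube([314, 66, 26]);
  translate([54, 0, 1433]) cube([314, 66, 26]);
  translate([54, 0, 1683]) cube([314, 66, 26]);
}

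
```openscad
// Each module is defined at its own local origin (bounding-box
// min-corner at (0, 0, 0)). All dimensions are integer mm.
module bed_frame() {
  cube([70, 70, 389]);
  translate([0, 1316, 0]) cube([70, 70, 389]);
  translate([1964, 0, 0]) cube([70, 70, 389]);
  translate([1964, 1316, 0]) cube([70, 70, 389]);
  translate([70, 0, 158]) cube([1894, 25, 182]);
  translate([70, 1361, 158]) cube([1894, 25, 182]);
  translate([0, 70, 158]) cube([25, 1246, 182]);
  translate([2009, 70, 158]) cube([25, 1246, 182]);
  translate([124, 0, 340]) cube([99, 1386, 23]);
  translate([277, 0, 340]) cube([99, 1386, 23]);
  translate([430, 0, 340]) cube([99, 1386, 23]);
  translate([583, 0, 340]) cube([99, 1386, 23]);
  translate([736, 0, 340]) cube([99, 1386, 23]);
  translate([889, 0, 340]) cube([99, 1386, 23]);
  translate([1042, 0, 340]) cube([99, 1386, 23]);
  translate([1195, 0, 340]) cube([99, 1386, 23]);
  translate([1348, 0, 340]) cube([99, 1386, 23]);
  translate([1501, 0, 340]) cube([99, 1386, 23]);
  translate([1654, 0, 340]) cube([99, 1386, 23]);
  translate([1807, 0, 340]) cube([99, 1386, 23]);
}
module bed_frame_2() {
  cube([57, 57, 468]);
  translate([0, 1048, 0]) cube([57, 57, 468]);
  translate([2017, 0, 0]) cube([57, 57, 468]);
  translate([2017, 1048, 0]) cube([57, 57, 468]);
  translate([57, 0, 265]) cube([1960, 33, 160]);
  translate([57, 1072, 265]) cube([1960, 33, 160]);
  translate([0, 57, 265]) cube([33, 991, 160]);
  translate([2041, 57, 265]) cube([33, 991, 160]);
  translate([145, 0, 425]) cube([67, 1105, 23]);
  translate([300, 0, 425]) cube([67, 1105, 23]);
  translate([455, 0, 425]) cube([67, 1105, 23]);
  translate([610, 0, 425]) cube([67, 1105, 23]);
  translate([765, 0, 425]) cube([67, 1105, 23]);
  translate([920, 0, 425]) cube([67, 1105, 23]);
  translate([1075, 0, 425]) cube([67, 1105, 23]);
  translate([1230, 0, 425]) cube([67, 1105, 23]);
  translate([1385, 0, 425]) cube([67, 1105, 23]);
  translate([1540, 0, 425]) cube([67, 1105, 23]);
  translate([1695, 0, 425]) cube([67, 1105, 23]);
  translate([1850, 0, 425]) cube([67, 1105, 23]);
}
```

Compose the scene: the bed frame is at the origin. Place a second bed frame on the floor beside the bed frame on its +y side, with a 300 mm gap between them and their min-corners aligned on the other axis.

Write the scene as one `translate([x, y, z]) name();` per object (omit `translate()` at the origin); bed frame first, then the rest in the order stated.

bed_frame();
translate([0, 1686, 0]) bed_frame_2();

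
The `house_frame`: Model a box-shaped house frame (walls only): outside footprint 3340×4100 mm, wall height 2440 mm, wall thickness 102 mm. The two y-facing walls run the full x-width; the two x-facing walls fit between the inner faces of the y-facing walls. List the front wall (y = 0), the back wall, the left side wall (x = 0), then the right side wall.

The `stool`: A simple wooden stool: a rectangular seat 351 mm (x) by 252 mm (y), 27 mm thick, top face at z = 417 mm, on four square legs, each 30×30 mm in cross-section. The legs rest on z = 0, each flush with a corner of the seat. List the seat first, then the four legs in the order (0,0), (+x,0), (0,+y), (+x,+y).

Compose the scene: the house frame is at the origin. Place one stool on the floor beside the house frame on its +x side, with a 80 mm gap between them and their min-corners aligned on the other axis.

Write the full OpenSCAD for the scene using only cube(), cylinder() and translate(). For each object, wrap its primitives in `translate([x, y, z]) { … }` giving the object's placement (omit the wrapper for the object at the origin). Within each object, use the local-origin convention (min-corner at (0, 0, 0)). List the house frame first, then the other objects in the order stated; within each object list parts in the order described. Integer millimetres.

cube([3340, 102, 2440]);
translate([0, 3998, 0]) cube([3340, 102, 2440]);
translate([0, 102, 0]) cube([102, 3896, 2440]);
translate([3238, 102, 0]) cube([102, 3896, 2440]);
translate([3420, 0, 0]) {
  translate([0, 0, 390]) cube([351, 252, 27]);
  cube([30, 30, 390]);
  translate([321, 0, 0]) cube([30, 30, 390]);
  translate([0, 222, 0]) cube([30, 30, 390]);
  translate([321, 222, 0]) cube([30, 30, 390]);
}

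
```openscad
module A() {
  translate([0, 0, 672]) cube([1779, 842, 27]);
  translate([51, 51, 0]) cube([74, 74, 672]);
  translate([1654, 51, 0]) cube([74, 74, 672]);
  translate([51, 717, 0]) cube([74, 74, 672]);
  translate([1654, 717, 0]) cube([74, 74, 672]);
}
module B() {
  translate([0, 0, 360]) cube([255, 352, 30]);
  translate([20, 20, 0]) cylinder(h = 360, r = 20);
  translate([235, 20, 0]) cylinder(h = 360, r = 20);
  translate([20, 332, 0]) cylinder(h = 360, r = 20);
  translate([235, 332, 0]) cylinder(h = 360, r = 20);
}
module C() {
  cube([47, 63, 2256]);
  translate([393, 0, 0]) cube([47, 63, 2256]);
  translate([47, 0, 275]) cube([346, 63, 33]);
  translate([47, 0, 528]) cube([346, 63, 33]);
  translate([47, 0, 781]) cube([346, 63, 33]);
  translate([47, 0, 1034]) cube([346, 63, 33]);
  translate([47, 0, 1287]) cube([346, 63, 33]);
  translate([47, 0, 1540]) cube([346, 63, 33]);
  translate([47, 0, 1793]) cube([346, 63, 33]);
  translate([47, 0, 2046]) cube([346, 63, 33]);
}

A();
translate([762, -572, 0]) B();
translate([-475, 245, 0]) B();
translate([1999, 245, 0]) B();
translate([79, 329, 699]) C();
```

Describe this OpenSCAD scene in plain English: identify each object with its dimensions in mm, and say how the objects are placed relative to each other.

A is a rectangular dining table. The top is 1779×842×27 mm with its upper surface at z = 699 mm. It stands on four 74×74 mm square legs, each inset 51 mm from the nearest pair of top edges, running from the floor to the underside of the top.

B is a four-legged stool. The seat is a 255×352×30 mm slab whose top surface is at z = 390 mm; four round legs, each 40 mm in diameter, run from the floor (z = 0) to the underside of the seat, each leg's axis is inset half a diameter from the nearest pair of seat edges (so the leg's bounding box is flush with the corner).

C is a straight ladder. Two 47×63 mm vertical rails, 2256 mm tall, stand 440 mm apart (outside-to-outside) with their front faces coplanar on the −y side. 8 rungs, each 63 mm deep and 33 mm tall, span between the inner faces of the rails, front faces flush with the rails. The lowest rung's underside is at z = 275 mm and rungs are spaced 253 mm apart (underside to underside).

Three stools sit around the table at the −y, −x, +x sides. The ladder is on top of the table.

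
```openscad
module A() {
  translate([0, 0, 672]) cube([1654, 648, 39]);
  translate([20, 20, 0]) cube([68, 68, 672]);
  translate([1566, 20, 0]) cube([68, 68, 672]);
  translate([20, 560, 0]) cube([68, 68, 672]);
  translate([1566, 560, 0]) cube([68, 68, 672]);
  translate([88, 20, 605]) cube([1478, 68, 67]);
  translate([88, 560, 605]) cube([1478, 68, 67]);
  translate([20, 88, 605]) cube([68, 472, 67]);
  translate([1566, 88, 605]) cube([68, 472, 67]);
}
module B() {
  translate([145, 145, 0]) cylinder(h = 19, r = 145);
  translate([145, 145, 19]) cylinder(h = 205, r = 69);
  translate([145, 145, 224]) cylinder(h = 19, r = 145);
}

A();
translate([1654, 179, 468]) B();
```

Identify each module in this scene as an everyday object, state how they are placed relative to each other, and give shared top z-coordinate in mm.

Both tops at z = 711 mm.

A is a table. B is a spool. The spool is beside the table with their tops flush at z = 711. The shared top z-coordinate is 711 mm.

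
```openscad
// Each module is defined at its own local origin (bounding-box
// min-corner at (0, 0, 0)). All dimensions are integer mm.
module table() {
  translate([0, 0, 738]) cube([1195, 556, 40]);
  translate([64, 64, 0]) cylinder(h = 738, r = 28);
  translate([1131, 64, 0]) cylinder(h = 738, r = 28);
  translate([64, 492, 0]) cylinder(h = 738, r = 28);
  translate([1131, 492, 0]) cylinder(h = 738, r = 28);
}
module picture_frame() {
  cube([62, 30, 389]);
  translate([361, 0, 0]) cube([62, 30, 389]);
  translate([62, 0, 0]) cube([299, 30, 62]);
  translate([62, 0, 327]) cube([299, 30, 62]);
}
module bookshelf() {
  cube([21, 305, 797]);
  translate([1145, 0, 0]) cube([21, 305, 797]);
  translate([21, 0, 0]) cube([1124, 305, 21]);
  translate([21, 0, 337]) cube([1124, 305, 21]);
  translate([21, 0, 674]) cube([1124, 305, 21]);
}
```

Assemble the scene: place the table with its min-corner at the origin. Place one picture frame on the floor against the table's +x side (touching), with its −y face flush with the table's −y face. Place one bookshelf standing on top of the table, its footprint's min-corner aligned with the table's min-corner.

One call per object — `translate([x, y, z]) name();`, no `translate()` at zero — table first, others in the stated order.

table();
translate([1195, 0, 0]) picture_frame();
translate([0, 0, 778]) bookshelf();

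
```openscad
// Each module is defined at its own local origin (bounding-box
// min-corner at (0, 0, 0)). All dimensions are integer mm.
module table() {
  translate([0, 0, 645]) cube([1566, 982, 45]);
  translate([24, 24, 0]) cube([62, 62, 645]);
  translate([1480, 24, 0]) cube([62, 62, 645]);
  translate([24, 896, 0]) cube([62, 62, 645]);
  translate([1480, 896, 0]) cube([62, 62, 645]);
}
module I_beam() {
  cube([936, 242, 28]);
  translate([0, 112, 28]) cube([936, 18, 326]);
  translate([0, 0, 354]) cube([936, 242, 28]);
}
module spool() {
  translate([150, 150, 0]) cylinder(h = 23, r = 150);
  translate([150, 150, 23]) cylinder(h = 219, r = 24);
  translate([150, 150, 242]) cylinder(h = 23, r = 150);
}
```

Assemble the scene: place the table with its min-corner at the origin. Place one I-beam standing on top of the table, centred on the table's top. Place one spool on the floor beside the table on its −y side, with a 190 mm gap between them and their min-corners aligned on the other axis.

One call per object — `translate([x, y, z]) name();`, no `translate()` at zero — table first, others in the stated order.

table();
translate([315, 370, 690]) I_beam();
translate([0, -490, 0]) spool();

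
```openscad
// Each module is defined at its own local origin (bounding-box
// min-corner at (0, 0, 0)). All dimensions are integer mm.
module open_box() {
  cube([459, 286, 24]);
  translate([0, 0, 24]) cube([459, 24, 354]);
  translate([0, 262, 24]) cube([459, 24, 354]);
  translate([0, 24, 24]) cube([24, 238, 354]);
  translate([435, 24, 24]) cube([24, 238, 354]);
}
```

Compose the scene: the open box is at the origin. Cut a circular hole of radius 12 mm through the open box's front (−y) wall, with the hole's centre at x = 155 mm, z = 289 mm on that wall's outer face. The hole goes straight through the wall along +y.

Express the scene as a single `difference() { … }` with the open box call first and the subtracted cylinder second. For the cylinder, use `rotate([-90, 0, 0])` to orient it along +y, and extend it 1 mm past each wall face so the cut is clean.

difference() {
  open_box();
  translate([155, -1, 289]) rotate([-90, 0, 0]) cylinder(h = 26, r = 12);
}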